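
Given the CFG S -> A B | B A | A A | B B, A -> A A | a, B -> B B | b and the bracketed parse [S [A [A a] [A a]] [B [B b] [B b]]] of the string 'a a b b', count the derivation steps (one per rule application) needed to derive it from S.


Every bracketed nonterminal node [X ...] in the tree is produced by exactly one rule application.
Reading the tree off as a leftmost derivation:
  Step 1: S  =>  A B   (applied S -> A B)
  Step 2: A B  =>  A A B   (applied A -> A A)
  Step 3: A A B  =>  a A B   (applied A -> a)
  Step 4: a A B  =>  a a B   (applied A -> a)
  Step 5: a a B  =>  a a B B   (applied B -> B B)
  Step 6: a a B B  =>  a a b B   (applied B -> b)
  Step 7: a a b B  =>  a a b b   (applied B -> b)
Final yield: a a b b
Total rewrite steps: 7

7


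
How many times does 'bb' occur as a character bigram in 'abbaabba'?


Scanning 'abbaabba' for bigram 'bb':
  Position 0: 'ab' -> no
  Position 1: 'bb' -> MATCH
  Position 2: 'ba' -> no
  Position 3: 'aa' -> no
  Position 4: 'ab' -> no
  Position 5: 'bb' -> MATCH
  Position 6: 'ba' -> no
Total matches: 2

2


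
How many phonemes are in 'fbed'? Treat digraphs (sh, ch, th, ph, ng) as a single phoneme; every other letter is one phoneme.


Parsing 'fbed' greedily, digraphs first:
  'f' -> consonant phoneme (phonemes so far: 1)
  'b' -> consonant phoneme (phonemes so far: 2)
  'e' -> vowel phoneme (phonemes so far: 3)
  'd' -> consonant phoneme (phonemes so far: 4)
Total phonemes: 4

4


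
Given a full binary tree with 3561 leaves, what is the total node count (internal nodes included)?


Leaf nodes (terminals): 3561
Internal nodes = n - 1 = 3561 - 1 = 3560
Total = leaves + internal = 3561 + 3560 = 7121

7121


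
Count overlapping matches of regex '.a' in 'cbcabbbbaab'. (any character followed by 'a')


Pattern: .a means any character followed by 'a'.
Scanning 'cbcabbbbaab' position-by-position:
  Pos 0: window 'cb' -> no
  Pos 1: window 'bc' -> no
  Pos 2: window 'ca' -> MATCH
  Pos 3: window 'ab' -> no
  Pos 4: window 'bb' -> no
  Pos 5: window 'bb' -> no
  Pos 6: window 'bb' -> no
  Pos 7: window 'ba' -> MATCH
  Pos 8: window 'aa' -> MATCH
  Pos 9: window 'ab' -> no
  Pos 10: window 'b' -> no
Total matches: 3

3


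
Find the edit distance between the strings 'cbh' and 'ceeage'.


Building DP table for s1='cbh' (len 3) and s2='ceeage' (len 6):
       c  e  e  a  g  e
    0  1  2  3  4  5  6
  c 1  0  1  2  3  4  5
  b 2  1  1  2  3  4  5
  h 3  2  2  2  3  4  5
Edit distance = dp[3][6] = 5

5


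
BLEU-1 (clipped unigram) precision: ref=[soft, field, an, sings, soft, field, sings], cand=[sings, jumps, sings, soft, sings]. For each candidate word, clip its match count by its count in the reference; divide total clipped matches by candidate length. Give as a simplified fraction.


Reference word counts: {'an': 1, 'field': 2, 'sings': 2, 'soft': 2}
Checking each candidate word (with clipping):
  'sings' -> in reference (ref count 2, used 1/2) -> match (matches: 1)
  'jumps' -> not in reference -> no match (matches: 1)
  'sings' -> in reference (ref count 2, used 2/2) -> match (matches: 2)
  'soft' -> in reference (ref count 2, used 1/2) -> match (matches: 3)
  'sings' -> ref count 2 already used up (2/2) -> clipped, no match (matches: 3)
Clipped matches: 3, Candidate length: 5
Precision = 3/5

3/5


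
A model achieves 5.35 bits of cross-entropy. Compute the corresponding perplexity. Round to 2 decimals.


Perplexity formula: PP = 2^H
H = 5.35
PP = 2^5.35
Decompose: 2^5.35 = 2^5 * 2^0.35
2^5 = 32, 2^0.35 ~ 1.2745606
PP ~ 32 * 1.2745606 = 40.7859392
Rounded to 2 decimals: 40.79

40.79


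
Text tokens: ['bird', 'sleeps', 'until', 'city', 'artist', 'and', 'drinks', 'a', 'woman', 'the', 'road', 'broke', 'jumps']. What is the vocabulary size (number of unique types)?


Listing all tokens and tracking unique types:
  Token 1: 'bird' -> NEW (unique so far: 1)
  Token 2: 'sleeps' -> NEW (unique so far: 2)
  Token 3: 'until' -> NEW (unique so far: 3)
  Token 4: 'city' -> NEW (unique so far: 4)
  Token 5: 'artist' -> NEW (unique so far: 5)
  Token 6: 'and' -> NEW (unique so far: 6)
  Token 7: 'drinks' -> NEW (unique so far: 7)
  Token 8: 'a' -> NEW (unique so far: 8)
  Token 9: 'woman' -> NEW (unique so far: 9)
  Token 10: 'the' -> NEW (unique so far: 10)
  Token 11: 'road' -> NEW (unique so far: 11)
  Token 12: 'broke' -> NEW (unique so far: 12)
  Token 13: 'jumps' -> NEW (unique so far: 13)
Unique types: ('a', 'and', 'artist', 'bird', 'broke', 'city', 'drinks', 'jumps', 'road', 'sleeps', 'the', 'until', 'woman')
Vocabulary size: 13

13


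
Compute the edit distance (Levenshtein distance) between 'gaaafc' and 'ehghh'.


Building DP table for s1='gaaafc' (len 6) and s2='ehghh' (len 5):
       e  h  g  h  h
    0  1  2  3  4  5
  g 1  1  2  2  3  4
  a 2  2  2  3  3  4
  a 3  3  3  3  4  4
  a 4  4  4  4  4  5
  f 5  5  5  5  5  5
  c 6  6  6  6  6  6
Edit distance = dp[6][5] = 6

6


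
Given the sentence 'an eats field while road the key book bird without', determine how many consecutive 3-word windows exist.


Word trigrams from [10] words:
  Trigram 1: (an eats field)
  Trigram 2: (eats field while)
  Trigram 3: (field while road)
  Trigram 4: (while road the)
  Trigram 5: (road the key)
  Trigram 6: (the key book)
  Trigram 7: (key book bird)
  Trigram 8: (book bird without)
Total word trigrams: 10 - 2 = 8

8


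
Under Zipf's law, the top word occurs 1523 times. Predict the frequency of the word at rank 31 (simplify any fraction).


Zipf's law: freq(rank) = f1 / rank
f1 = 1523, rank = 31
freq = 1523 / 31
GCD(1523, 31) = 1
Simplified: 1523/31

1523/31


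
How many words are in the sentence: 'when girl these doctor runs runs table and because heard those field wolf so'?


Counting words by splitting on spaces:
  Word 1: 'when'
  Word 2: 'girl'
  Word 3: 'these'
  Word 4: 'doctor'
  Word 5: 'runs'
  Word 6: 'runs'
  Word 7: 'table'
  Word 8: 'and'
  Word 9: 'because'
  Word 10: 'heard'
  Word 11: 'those'
  Word 12: 'field'
  Word 13: 'wolf'
  Word 14: 'so'
Total words: 14

14


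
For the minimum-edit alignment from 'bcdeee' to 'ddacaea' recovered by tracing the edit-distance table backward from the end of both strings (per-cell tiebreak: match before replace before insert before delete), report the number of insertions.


Edit distance = 6. Backtracking from cell (6, 7) with preference match > replace > insert > delete,
then listing the resulting alignment 'bcdeee' -> 'ddacaea' left to right:
  Step 1: insert 'd' [insertion #1]
  Step 2: replace b->d
  Step 3: replace c->a
  Step 4: replace d->c
  Step 5: replace e->a
  Step 6: keep 'e'
  Step 7: replace e->a
Total insertions: 1

1


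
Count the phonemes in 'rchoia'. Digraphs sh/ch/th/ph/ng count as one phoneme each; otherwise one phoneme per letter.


Parsing 'rchoia' greedily, digraphs first:
  'r' -> consonant phoneme (phonemes so far: 1)
  'ch' -> digraph (1 consonant phoneme) (phonemes so far: 2)
  'o' -> vowel phoneme (phonemes so far: 3)
  'i' -> vowel phoneme (phonemes so far: 4)
  'a' -> vowel phoneme (phonemes so far: 5)
Total phonemes: 5

5


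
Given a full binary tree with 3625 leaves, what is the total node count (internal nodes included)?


Leaf nodes (terminals): 3625
Internal nodes = n - 1 = 3625 - 1 = 3624
Total = leaves + internal = 3625 + 3624 = 7249

7249


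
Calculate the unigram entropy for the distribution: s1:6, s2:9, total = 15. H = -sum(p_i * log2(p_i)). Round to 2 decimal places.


Computing entropy H = -sum(p_i * log2(p_i)):
  s1: p = 6/15 = 0.4000, -p*log2(p) = 0.5288
  s2: p = 9/15 = 0.6000, -p*log2(p) = 0.4422
H = sum of terms = 0.9710
Rounded to 2 decimals: 0.97

0.97


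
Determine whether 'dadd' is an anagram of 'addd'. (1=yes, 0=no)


Sort characters of 'dadd': 'addd'
Sort characters of 'addd': 'addd'
Sorted forms match -> they ARE anagrams
Result: 1

1


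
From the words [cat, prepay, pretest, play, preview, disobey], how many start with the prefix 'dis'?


Checking each word for prefix 'dis':
  'cat' -> no (count: 0)
  'prepay' -> no (count: 0)
  'pretest' -> no (count: 0)
  'play' -> no (count: 0)
  'preview' -> no (count: 0)
  'disobey' -> YES, starts with 'dis' (count: 1)
Total with prefix 'dis': 1

1


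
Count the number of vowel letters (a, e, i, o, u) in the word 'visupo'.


Scanning each character of 'visupo':
  Position 1: 'v' -> consonant (running count: 0)
  Position 2: 'i' -> vowel (running count: 1)
  Position 3: 's' -> consonant (running count: 1)
  Position 4: 'u' -> vowel (running count: 2)
  Position 5: 'p' -> consonant (running count: 2)
  Position 6: 'o' -> vowel (running count: 3)
Total vowels: 3

3


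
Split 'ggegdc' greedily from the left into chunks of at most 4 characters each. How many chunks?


'ggegdc' has 6 characters.
Chunking with max size 4:
  Chunk 1: 'ggeg' (positions 0-3)
  Chunk 2: 'dc' (positions 4-5)
Total chunks: ceil(6 / 4) = 2

2


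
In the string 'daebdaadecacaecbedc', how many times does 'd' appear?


Scanning 'daebdaadecacaecbedc' for 'd':
  Position 0: 'd' -> MATCH (count: 1)
  Position 4: 'd' -> MATCH (count: 2)
  Position 7: 'd' -> MATCH (count: 3)
  Position 17: 'd' -> MATCH (count: 4)
Total occurrences of 'd': 4

4


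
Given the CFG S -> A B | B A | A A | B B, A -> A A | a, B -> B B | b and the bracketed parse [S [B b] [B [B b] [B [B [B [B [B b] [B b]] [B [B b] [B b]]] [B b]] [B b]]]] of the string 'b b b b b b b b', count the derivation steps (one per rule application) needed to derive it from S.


Every bracketed nonterminal node [X ...] in the tree is produced by exactly one rule application.
Reading the tree off as a leftmost derivation:
  Step 1: S  =>  B B   (applied S -> B B)
  Step 2: B B  =>  b B   (applied B -> b)
  Step 3: b B  =>  b B B   (applied B -> B B)
  Step 4: b B B  =>  b b B   (applied B -> b)
  Step 5: b b B  =>  b b B B   (applied B -> B B)
  Step 6: b b B B  =>  b b B B B   (applied B -> B B)
  Step 7: b b B B B  =>  b b B B B B   (applied B -> B B)
  Step 8: b b B B B B  =>  b b B B B B B   (applied B -> B B)
  Step 9: b b B B B B B  =>  b b b B B B B   (applied B -> b)
  Step 10: b b b B B B B  =>  b b b b B B B   (applied B -> b)
  Step 11: b b b b B B B  =>  b b b b B B B B   (applied B -> B B)
  Step 12: b b b b B B B B  =>  b b b b b B B B   (applied B -> b)
  Step 13: b b b b b B B B  =>  b b b b b b B B   (applied B -> b)
  Step 14: b b b b b b B B  =>  b b b b b b b B   (applied B -> b)
  Step 15: b b b b b b b B  =>  b b b b b b b b   (applied B -> b)
Final yield: b b b b b b b b
Total rewrite steps: 15

15


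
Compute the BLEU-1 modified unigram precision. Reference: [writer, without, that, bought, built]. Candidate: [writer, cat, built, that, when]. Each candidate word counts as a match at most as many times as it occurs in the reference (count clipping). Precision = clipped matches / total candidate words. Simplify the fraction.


Reference word counts: {'bought': 1, 'built': 1, 'that': 1, 'without': 1, 'writer': 1}
Checking each candidate word (with clipping):
  'writer' -> in reference (ref count 1, used 1/1) -> match (matches: 1)
  'cat' -> not in reference -> no match (matches: 1)
  'built' -> in reference (ref count 1, used 1/1) -> match (matches: 2)
  'that' -> in reference (ref count 1, used 1/1) -> match (matches: 3)
  'when' -> not in reference -> no match (matches: 3)
Clipped matches: 3, Candidate length: 5
Precision = 3/5

3/5


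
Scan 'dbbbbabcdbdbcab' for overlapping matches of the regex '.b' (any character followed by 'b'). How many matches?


Pattern: .b means any character followed by 'b'.
Scanning 'dbbbbabcdbdbcab' position-by-position:
  Pos 0: window 'db' -> MATCH
  Pos 1: window 'bb' -> MATCH
  Pos 2: window 'bb' -> MATCH
  Pos 3: window 'bb' -> MATCH
  Pos 4: window 'ba' -> no
  Pos 5: window 'ab' -> MATCH
  Pos 6: window 'bc' -> no
  Pos 7: window 'cd' -> no
  Pos 8: window 'db' -> MATCH
  Pos 9: window 'bd' -> no
  Pos 10: window 'db' -> MATCH
  Pos 11: window 'bc' -> no
  Pos 12: window 'ca' -> no
  Pos 13: window 'ab' -> MATCH
  Pos 14: window 'b' -> no
Total matches: 8

8


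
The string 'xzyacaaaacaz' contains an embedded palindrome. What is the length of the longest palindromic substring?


Scanning 'xzyacaaaacaz' for palindromic substrings.
Substring at positions 3-10: 'acaaaaca'.
Check: reverse('acaaaaca') = 'acaaaaca' -> palindrome confirmed.
Neighbouring characters ('y' / 'z') break symmetry, so it cannot extend further.
No longer palindromic substring exists; longest length = 8

8


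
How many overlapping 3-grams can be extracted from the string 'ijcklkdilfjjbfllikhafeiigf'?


String 'ijcklkdilfjjbfllikhafeiigf' has length L = 26.
Number of overlapping n-grams = L - n + 1
Substituting: 26 - 3 + 1 = 24

24


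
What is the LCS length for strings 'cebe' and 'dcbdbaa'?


DP table for LCS of 'cebe' and 'dcbdbaa':
       d  c  b  d  b  a  a
    0  0  0  0  0  0  0  0
  c 0  0  1  1  1  1  1  1
  e 0  0  1  1  1  1  1  1
  b 0  0  1  2  2  2  2  2
  e 0  0  1  2  2  2  2  2
LCS: 'cb'
LCS length = 2

2


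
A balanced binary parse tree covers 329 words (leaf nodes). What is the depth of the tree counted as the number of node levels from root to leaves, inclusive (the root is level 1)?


In a balanced binary tree with n leaves the deepest leaf is ceil(log2(n)) edges below the root,
so counting node levels inclusive of root and leaves gives ceil(log2(n)) + 1 levels.
log2(329) = 8.3619
ceil(8.3619) = 9
levels = 9 + 1 = 10

10


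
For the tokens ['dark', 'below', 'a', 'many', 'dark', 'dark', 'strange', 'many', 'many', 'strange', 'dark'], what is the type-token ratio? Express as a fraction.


Tokens: 11
Unique types: ('a', 'below', 'dark', 'many', 'strange') = 5
TTR = 5/11
Already in lowest terms.

5/11


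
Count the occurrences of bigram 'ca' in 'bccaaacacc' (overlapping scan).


Scanning 'bccaaacacc' for bigram 'ca':
  Position 0: 'bc' -> no
  Position 1: 'cc' -> no
  Position 2: 'ca' -> MATCH
  Position 3: 'aa' -> no
  Position 4: 'aa' -> no
  Position 5: 'ac' -> no
  Position 6: 'ca' -> MATCH
  Position 7: 'ac' -> no
  Position 8: 'cc' -> no
Total matches: 2

2


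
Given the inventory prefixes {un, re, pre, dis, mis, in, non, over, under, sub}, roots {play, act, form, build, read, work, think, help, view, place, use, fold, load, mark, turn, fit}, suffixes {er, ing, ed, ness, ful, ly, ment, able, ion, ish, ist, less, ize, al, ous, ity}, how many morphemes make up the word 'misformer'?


Segmenting 'misformer' against the inventory:
  'mis' -> prefix (morpheme 1)
  'form' -> root (morpheme 2)
  'er' -> suffix (morpheme 3)
Total morphemes: 3

3


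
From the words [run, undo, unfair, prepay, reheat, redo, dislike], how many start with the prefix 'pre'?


Checking each word for prefix 'pre':
  'run' -> no (count: 0)
  'undo' -> no (count: 0)
  'unfair' -> no (count: 0)
  'prepay' -> YES, starts with 'pre' (count: 1)
  'reheat' -> no (count: 1)
  'redo' -> no (count: 1)
  'dislike' -> no (count: 1)
Total with prefix 'pre': 1

1


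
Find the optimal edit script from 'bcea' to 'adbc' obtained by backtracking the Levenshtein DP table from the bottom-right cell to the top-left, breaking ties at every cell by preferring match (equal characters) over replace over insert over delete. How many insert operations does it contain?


Edit distance = 4. Backtracking from cell (4, 4) with preference match > replace > insert > delete,
then listing the resulting alignment 'bcea' -> 'adbc' left to right:
  Step 1: replace b->a
  Step 2: replace c->d
  Step 3: replace e->b
  Step 4: replace a->c
Total insertions: 0

0


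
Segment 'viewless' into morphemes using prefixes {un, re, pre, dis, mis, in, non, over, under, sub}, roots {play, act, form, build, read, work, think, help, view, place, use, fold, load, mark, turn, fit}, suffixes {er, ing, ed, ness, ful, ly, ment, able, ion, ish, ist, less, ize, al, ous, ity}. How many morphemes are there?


Segmenting 'viewless' against the inventory:
  'view' -> root (morpheme 1)
  'less' -> suffix (morpheme 2)
Total morphemes: 2

2


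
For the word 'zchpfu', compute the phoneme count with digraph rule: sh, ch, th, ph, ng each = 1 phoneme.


Parsing 'zchpfu' greedily, digraphs first:
  'z' -> consonant phoneme (phonemes so far: 1)
  'ch' -> digraph (1 consonant phoneme) (phonemes so far: 2)
  'p' -> consonant phoneme (phonemes so far: 3)
  'f' -> consonant phoneme (phonemes so far: 4)
  'u' -> vowel phoneme (phonemes so far: 5)
Total phonemes: 5

5


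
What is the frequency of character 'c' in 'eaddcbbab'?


Scanning 'eaddcbbab' for 'c':
  Position 4: 'c' -> MATCH (count: 1)
Total occurrences of 'c': 1

1


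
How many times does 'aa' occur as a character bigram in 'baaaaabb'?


Scanning 'baaaaabb' for bigram 'aa':
  Position 0: 'ba' -> no
  Position 1: 'aa' -> MATCH
  Position 2: 'aa' -> MATCH
  Position 3: 'aa' -> MATCH
  Position 4: 'aa' -> MATCH
  Position 5: 'ab' -> no
  Position 6: 'bb' -> no
Total matches: 4

4


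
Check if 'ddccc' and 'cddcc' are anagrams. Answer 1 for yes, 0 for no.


Sort characters of 'ddccc': 'cccdd'
Sort characters of 'cddcc': 'cccdd'
Sorted forms match -> they ARE anagrams
Result: 1

1


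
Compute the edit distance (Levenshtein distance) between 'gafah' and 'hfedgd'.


Building DP table for s1='gafah' (len 5) and s2='hfedgd' (len 6):
       h  f  e  d  g  d
    0  1  2  3  4  5  6
  g 1  1  2  3  4  4  5
  a 2  2  2  3  4  5  5
  f 3  3  2  3  4  5  6
  a 4  4  3  3  4  5  6
  h 5  4  4  4  4  5  6
Edit distance = dp[5][6] = 6

6


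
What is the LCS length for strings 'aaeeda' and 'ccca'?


DP table for LCS of 'aaeeda' and 'ccca':
       c  c  c  a
    0  0  0  0  0
  a 0  0  0  0  1
  a 0  0  0  0  1
  e 0  0  0  0  1
  e 0  0  0  0  1
  d 0  0  0  0  1
  a 0  0  0  0  1
LCS: 'a'
LCS length = 1

1


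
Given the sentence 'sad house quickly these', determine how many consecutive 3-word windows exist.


Word trigrams from [4] words:
  Trigram 1: (sad house quickly)
  Trigram 2: (house quickly these)
Total word trigrams: 4 - 2 = 2

2


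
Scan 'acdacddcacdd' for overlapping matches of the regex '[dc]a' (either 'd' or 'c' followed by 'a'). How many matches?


Pattern: [dc]a means either 'd' or 'c' followed by 'a'.
Scanning 'acdacddcacdd' position-by-position:
  Pos 0: window 'ac' -> no
  Pos 1: window 'cd' -> no
  Pos 2: window 'da' -> MATCH
  Pos 3: window 'ac' -> no
  Pos 4: window 'cd' -> no
  Pos 5: window 'dd' -> no
  Pos 6: window 'dc' -> no
  Pos 7: window 'ca' -> MATCH
  Pos 8: window 'ac' -> no
  Pos 9: window 'cd' -> no
  Pos 10: window 'dd' -> no
  Pos 11: window 'd' -> no
Total matches: 2

2


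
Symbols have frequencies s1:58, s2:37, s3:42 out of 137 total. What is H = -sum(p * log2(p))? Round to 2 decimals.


Computing entropy H = -sum(p_i * log2(p_i)):
  s1: p = 58/137 = 0.4234, -p*log2(p) = 0.5250
  s2: p = 37/137 = 0.2701, -p*log2(p) = 0.5101
  s3: p = 42/137 = 0.3066, -p*log2(p) = 0.5229
H = sum of terms = 1.5580
Rounded to 2 decimals: 1.56

1.56


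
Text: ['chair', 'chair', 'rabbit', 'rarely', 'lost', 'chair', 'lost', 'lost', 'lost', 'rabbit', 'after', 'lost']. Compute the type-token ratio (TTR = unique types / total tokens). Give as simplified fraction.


Tokens: 12
Unique types: ('after', 'chair', 'lost', 'rabbit', 'rarely') = 5
TTR = 5/12
Already in lowest terms.

5/12


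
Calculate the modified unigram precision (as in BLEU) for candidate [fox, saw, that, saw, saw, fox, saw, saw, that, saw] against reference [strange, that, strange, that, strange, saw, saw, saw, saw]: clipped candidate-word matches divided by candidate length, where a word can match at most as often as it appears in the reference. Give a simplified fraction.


Reference word counts: {'saw': 4, 'strange': 3, 'that': 2}
Checking each candidate word (with clipping):
  'fox' -> not in reference -> no match (matches: 0)
  'saw' -> in reference (ref count 4, used 1/4) -> match (matches: 1)
  'that' -> in reference (ref count 2, used 1/2) -> match (matches: 2)
  'saw' -> in reference (ref count 4, used 2/4) -> match (matches: 3)
  'saw' -> in reference (ref count 4, used 3/4) -> match (matches: 4)
  'fox' -> not in reference -> no match (matches: 4)
  'saw' -> in reference (ref count 4, used 4/4) -> match (matches: 5)
  'saw' -> ref count 4 already used up (4/4) -> clipped, no match (matches: 5)
  'that' -> in reference (ref count 2, used 2/2) -> match (matches: 6)
  'saw' -> ref count 4 already used up (4/4) -> clipped, no match (matches: 6)
Clipped matches: 6, Candidate length: 10
Precision = 6/10 = 3/5

3/5


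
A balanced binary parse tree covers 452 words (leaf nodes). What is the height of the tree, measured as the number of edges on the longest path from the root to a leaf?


In a balanced binary tree with n leaves the deepest leaf is ceil(log2(n)) edges below the root.
log2(452) = 8.8202
ceil(8.8202) = 9
height (edges) = 9

9


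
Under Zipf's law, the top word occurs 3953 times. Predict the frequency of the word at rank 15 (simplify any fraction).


Zipf's law: freq(rank) = f1 / rank
f1 = 3953, rank = 15
freq = 3953 / 15
GCD(3953, 15) = 1
Simplified: 3953/15

3953/15


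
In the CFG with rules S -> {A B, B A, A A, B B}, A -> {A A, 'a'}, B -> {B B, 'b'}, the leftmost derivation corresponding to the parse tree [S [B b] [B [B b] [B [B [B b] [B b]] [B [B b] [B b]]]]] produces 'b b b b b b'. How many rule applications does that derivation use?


Every bracketed nonterminal node [X ...] in the tree is produced by exactly one rule application.
Reading the tree off as a leftmost derivation:
  Step 1: S  =>  B B   (applied S -> B B)
  Step 2: B B  =>  b B   (applied B -> b)
  Step 3: b B  =>  b B B   (applied B -> B B)
  Step 4: b B B  =>  b b B   (applied B -> b)
  Step 5: b b B  =>  b b B B   (applied B -> B B)
  Step 6: b b B B  =>  b b B B B   (applied B -> B B)
  Step 7: b b B B B  =>  b b b B B   (applied B -> b)
  Step 8: b b b B B  =>  b b b b B   (applied B -> b)
  Step 9: b b b b B  =>  b b b b B B   (applied B -> B B)
  Step 10: b b b b B B  =>  b b b b b B   (applied B -> b)
  Step 11: b b b b b B  =>  b b b b b b   (applied B -> b)
Final yield: b b b b b b
Total rewrite steps: 11

11


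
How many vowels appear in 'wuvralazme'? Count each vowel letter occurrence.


Scanning each character of 'wuvralazme':
  Position 1: 'w' -> consonant (running count: 0)
  Position 2: 'u' -> vowel (running count: 1)
  Position 3: 'v' -> consonant (running count: 1)
  Position 4: 'r' -> consonant (running count: 1)
  Position 5: 'a' -> vowel (running count: 2)
  Position 6: 'l' -> consonant (running count: 2)
  Position 7: 'a' -> vowel (running count: 3)
  Position 8: 'z' -> consonant (running count: 3)
  Position 9: 'm' -> consonant (running count: 3)
  Position 10: 'e' -> vowel (running count: 4)
Total vowels: 4

4


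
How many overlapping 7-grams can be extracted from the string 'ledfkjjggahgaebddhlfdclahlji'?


String 'ledfkjjggahgaebddhlfdclahlji' has length L = 28.
Number of overlapping n-grams = L - n + 1
Substituting: 28 - 7 + 1 = 22

22


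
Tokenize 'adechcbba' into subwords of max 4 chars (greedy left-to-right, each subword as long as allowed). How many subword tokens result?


'adechcbba' has 9 characters.
Chunking with max size 4:
  Chunk 1: 'adec' (positions 0-3)
  Chunk 2: 'hcbb' (positions 4-7)
  Chunk 3: 'a' (positions 8-8)
Total chunks: ceil(9 / 4) = 3

3


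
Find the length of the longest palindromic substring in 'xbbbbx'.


Scanning 'xbbbbx' for palindromic substrings.
Substring at positions 0-5: 'xbbbbx'.
Check: reverse('xbbbbx') = 'xbbbbx' -> palindrome confirmed.
No longer palindromic substring exists; longest length = 6

6


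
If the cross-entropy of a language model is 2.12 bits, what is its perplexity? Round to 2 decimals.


Perplexity formula: PP = 2^H
H = 2.12
PP = 2^2.12
Decompose: 2^2.12 = 2^2 * 2^0.12
2^2 = 4, 2^0.12 ~ 1.0867349
PP ~ 4 * 1.0867349 = 4.3469396
Rounded to 2 decimals: 4.35

4.35


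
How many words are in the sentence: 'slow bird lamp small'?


Counting words by splitting on spaces:
  Word 1: 'slow'
  Word 2: 'bird'
  Word 3: 'lamp'
  Word 4: 'small'
Total words: 4

4


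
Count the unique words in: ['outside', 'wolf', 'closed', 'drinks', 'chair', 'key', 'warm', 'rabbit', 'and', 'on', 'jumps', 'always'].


Listing all tokens and tracking unique types:
  Token 1: 'outside' -> NEW (unique so far: 1)
  Token 2: 'wolf' -> NEW (unique so far: 2)
  Token 3: 'closed' -> NEW (unique so far: 3)
  Token 4: 'drinks' -> NEW (unique so far: 4)
  Token 5: 'chair' -> NEW (unique so far: 5)
  Token 6: 'key' -> NEW (unique so far: 6)
  Token 7: 'warm' -> NEW (unique so far: 7)
  Token 8: 'rabbit' -> NEW (unique so far: 8)
  Token 9: 'and' -> NEW (unique so far: 9)
  Token 10: 'on' -> NEW (unique so far: 10)
  Token 11: 'jumps' -> NEW (unique so far: 11)
  Token 12: 'always' -> NEW (unique so far: 12)
Unique types: ('always', 'and', 'chair', 'closed', 'drinks', 'jumps', 'key', 'on', 'outside', 'rabbit', 'warm', 'wolf')
Vocabulary size: 12

12


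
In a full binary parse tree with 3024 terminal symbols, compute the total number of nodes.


Leaf nodes (terminals): 3024
Internal nodes = n - 1 = 3024 - 1 = 3023
Total = leaves + internal = 3024 + 3023 = 6047

6047


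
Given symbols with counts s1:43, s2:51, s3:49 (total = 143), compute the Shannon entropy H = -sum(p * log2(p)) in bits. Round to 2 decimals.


Computing entropy H = -sum(p_i * log2(p_i)):
  s1: p = 43/143 = 0.3007, -p*log2(p) = 0.5213
  s2: p = 51/143 = 0.3566, -p*log2(p) = 0.5305
  s3: p = 49/143 = 0.3427, -p*log2(p) = 0.5295
H = sum of terms = 1.5813
Rounded to 2 decimals: 1.58

1.58


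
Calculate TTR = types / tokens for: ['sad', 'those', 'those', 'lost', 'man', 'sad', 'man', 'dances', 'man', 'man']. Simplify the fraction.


Tokens: 10
Unique types: ('dances', 'lost', 'man', 'sad', 'those') = 5
TTR = 5/10
Simplify: divide both by 5 -> 1/2
TTR = 1/2

1/2


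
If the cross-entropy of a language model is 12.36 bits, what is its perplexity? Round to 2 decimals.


Perplexity formula: PP = 2^H
H = 12.36
PP = 2^12.36
Decompose: 2^12.36 = 2^12 * 2^0.36
2^12 = 4096, 2^0.36 ~ 1.2834259
PP ~ 4096 * 1.2834259 = 5256.9124864
Rounded to 2 decimals: 5256.91

5256.91


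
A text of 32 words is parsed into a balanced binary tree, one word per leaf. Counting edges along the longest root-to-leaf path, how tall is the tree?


In a balanced binary tree with n leaves the deepest leaf is ceil(log2(n)) edges below the root.
log2(32) = 5.0000
ceil(5.0000) = 5
height (edges) = 5

5


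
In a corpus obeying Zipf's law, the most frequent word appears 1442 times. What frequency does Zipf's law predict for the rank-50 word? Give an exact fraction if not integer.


Zipf's law: freq(rank) = f1 / rank
f1 = 1442, rank = 50
freq = 1442 / 50
GCD(1442, 50) = 2
Simplified: 721/25

721/25


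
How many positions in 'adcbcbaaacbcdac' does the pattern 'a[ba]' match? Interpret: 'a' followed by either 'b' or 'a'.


Pattern: a[ba] means 'a' followed by either 'b' or 'a'.
Scanning 'adcbcbaaacbcdac' position-by-position:
  Pos 0: window 'ad' -> no
  Pos 1: window 'dc' -> no
  Pos 2: window 'cb' -> no
  Pos 3: window 'bc' -> no
  Pos 4: window 'cb' -> no
  Pos 5: window 'ba' -> no
  Pos 6: window 'aa' -> MATCH
  Pos 7: window 'aa' -> MATCH
  Pos 8: window 'ac' -> no
  Pos 9: window 'cb' -> no
  Pos 10: window 'bc' -> no
  Pos 11: window 'cd' -> no
  Pos 12: window 'da' -> no
  Pos 13: window 'ac' -> no
  Pos 14: window 'c' -> no
Total matches: 2

2


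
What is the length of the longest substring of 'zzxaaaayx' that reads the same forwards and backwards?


Scanning 'zzxaaaayx' for palindromic substrings.
Substring at positions 3-6: 'aaaa'.
Check: reverse('aaaa') = 'aaaa' -> palindrome confirmed.
Neighbouring characters ('x' / 'y') break symmetry, so it cannot extend further.
No longer palindromic substring exists; longest length = 4

4


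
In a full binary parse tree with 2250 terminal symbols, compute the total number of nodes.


Leaf nodes (terminals): 2250
Internal nodes = n - 1 = 2250 - 1 = 2249
Total = leaves + internal = 2250 + 2249 = 4499

4499


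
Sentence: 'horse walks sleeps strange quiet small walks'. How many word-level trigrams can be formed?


Word trigrams from [7] words:
  Trigram 1: (horse walks sleeps)
  Trigram 2: (walks sleeps strange)
  Trigram 3: (sleeps strange quiet)
  Trigram 4: (strange quiet small)
  Trigram 5: (quiet small walks)
Total word trigrams: 7 - 2 = 5

5


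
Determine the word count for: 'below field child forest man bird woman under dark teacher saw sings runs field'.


Counting words by splitting on spaces:
  Word 1: 'below'
  Word 2: 'field'
  Word 3: 'child'
  Word 4: 'forest'
  Word 5: 'man'
  Word 6: 'bird'
  Word 7: 'woman'
  Word 8: 'under'
  Word 9: 'dark'
  Word 10: 'teacher'
  Word 11: 'saw'
  Word 12: 'sings'
  Word 13: 'runs'
  Word 14: 'field'
Total words: 14

14


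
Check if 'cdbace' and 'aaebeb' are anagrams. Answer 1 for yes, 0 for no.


Sort characters of 'cdbace': 'abccde'
Sort characters of 'aaebeb': 'aabbee'
Sorted forms differ -> they are NOT anagrams
Result: 0

0


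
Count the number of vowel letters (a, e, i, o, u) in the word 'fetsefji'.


Scanning each character of 'fetsefji':
  Position 1: 'f' -> consonant (running count: 0)
  Position 2: 'e' -> vowel (running count: 1)
  Position 3: 't' -> consonant (running count: 1)
  Position 4: 's' -> consonant (running count: 1)
  Position 5: 'e' -> vowel (running count: 2)
  Position 6: 'f' -> consonant (running count: 2)
  Position 7: 'j' -> consonant (running count: 2)
  Position 8: 'i' -> vowel (running count: 3)
Total vowels: 3

3


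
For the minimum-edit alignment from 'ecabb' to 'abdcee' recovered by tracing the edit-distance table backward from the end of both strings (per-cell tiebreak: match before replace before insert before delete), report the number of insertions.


Edit distance = 6. Backtracking from cell (5, 6) with preference match > replace > insert > delete,
then listing the resulting alignment 'ecabb' -> 'abdcee' left to right:
  Step 1: insert 'a' [insertion #1]
  Step 2: replace e->b
  Step 3: replace c->d
  Step 4: replace a->c
  Step 5: replace b->e
  Step 6: replace b->e
Total insertions: 1

1


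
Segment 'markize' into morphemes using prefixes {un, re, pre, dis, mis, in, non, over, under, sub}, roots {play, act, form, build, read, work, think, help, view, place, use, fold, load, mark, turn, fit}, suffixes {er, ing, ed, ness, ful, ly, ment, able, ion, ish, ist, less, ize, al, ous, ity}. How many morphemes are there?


Segmenting 'markize' against the inventory:
  'mark' -> root (morpheme 1)
  'ize' -> suffix (morpheme 2)
Total morphemes: 2

2


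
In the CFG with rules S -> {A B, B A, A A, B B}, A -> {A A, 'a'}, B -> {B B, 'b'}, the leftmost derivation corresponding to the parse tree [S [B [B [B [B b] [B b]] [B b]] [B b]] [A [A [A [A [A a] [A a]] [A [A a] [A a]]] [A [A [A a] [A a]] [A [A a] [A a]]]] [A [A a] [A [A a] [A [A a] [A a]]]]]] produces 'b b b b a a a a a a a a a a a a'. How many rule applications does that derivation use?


Every bracketed nonterminal node [X ...] in the tree is produced by exactly one rule application.
Reading the tree off as a leftmost derivation:
  Step 1: S  =>  B A   (applied S -> B A)
  Step 2: B A  =>  B B A   (applied B -> B B)
  Step 3: B B A  =>  B B B A   (applied B -> B B)
  Step 4: B B B A  =>  B B B B A   (applied B -> B B)
  Step 5: B B B B A  =>  b B B B A   (applied B -> b)
  Step 6: b B B B A  =>  b b B B A   (applied B -> b)
  Step 7: b b B B A  =>  b b b B A   (applied B -> b)
  Step 8: b b b B A  =>  b b b b A   (applied B -> b)
  Step 9: b b b b A  =>  b b b b A A   (applied A -> A A)
  Step 10: b b b b A A  =>  b b b b A A A   (applied A -> A A)
  Step 11: b b b b A A A  =>  b b b b A A A A   (applied A -> A A)
  Step 12: b b b b A A A A  =>  b b b b A A A A A   (applied A -> A A)
  Step 13: b b b b A A A A A  =>  b b b b a A A A A   (applied A -> a)
  Step 14: b b b b a A A A A  =>  b b b b a a A A A   (applied A -> a)
  Step 15: b b b b a a A A A  =>  b b b b a a A A A A   (applied A -> A A)
  Step 16: b b b b a a A A A A  =>  b b b b a a a A A A   (applied A -> a)
  Step 17: b b b b a a a A A A  =>  b b b b a a a a A A   (applied A -> a)
  Step 18: b b b b a a a a A A  =>  b b b b a a a a A A A   (applied A -> A A)
  Step 19: b b b b a a a a A A A  =>  b b b b a a a a A A A A   (applied A -> A A)
  Step 20: b b b b a a a a A A A A  =>  b b b b a a a a a A A A   (applied A -> a)
  Step 21: b b b b a a a a a A A A  =>  b b b b a a a a a a A A   (applied A -> a)
  Step 22: b b b b a a a a a a A A  =>  b b b b a a a a a a A A A   (applied A -> A A)
  Step 23: b b b b a a a a a a A A A  =>  b b b b a a a a a a a A A   (applied A -> a)
  Step 24: b b b b a a a a a a a A A  =>  b b b b a a a a a a a a A   (applied A -> a)
  Step 25: b b b b a a a a a a a a A  =>  b b b b a a a a a a a a A A   (applied A -> A A)
  Step 26: b b b b a a a a a a a a A A  =>  b b b b a a a a a a a a a A   (applied A -> a)
  Step 27: b b b b a a a a a a a a a A  =>  b b b b a a a a a a a a a A A   (applied A -> A A)
  Step 28: b b b b a a a a a a a a a A A  =>  b b b b a a a a a a a a a a A   (applied A -> a)
  Step 29: b b b b a a a a a a a a a a A  =>  b b b b a a a a a a a a a a A A   (applied A -> A A)
  Step 30: b b b b a a a a a a a a a a A A  =>  b b b b a a a a a a a a a a a A   (applied A -> a)
  Step 31: b b b b a a a a a a a a a a a A  =>  b b b b a a a a a a a a a a a a   (applied A -> a)
Final yield: b b b b a a a a a a a a a a a a
Total rewrite steps: 31

31


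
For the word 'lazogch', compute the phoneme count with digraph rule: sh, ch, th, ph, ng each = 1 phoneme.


Parsing 'lazogch' greedily, digraphs first:
  'l' -> consonant phoneme (phonemes so far: 1)
  'a' -> vowel phoneme (phonemes so far: 2)
  'z' -> consonant phoneme (phonemes so far: 3)
  'o' -> vowel phoneme (phonemes so far: 4)
  'g' -> consonant phoneme (phonemes so far: 5)
  'ch' -> digraph (1 consonant phoneme) (phonemes so far: 6)
Total phonemes: 6

6


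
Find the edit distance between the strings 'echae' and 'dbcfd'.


Building DP table for s1='echae' (len 5) and s2='dbcfd' (len 5):
       d  b  c  f  d
    0  1  2  3  4  5
  e 1  1  2  3  4  5
  c 2  2  2  2  3  4
  h 3  3  3  3  3  4
  a 4  4  4  4  4  4
  e 5  5  5  5  5  5
Edit distance = dp[5][5] = 5

5


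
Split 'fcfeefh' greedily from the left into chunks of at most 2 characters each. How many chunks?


'fcfeefh' has 7 characters.
Chunking with max size 2:
  Chunk 1: 'fc' (positions 0-1)
  Chunk 2: 'fe' (positions 2-3)
  Chunk 3: 'ef' (positions 4-5)
  Chunk 4: 'h' (positions 6-6)
Total chunks: ceil(7 / 2) = 4

4


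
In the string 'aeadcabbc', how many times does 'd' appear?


Scanning 'aeadcabbc' for 'd':
  Position 3: 'd' -> MATCH (count: 1)
Total occurrences of 'd': 1

1


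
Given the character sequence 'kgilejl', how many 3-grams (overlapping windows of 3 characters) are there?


String 'kgilejl' has length L = 7.
Number of overlapping n-grams = L - n + 1
Substituting: 7 - 3 + 1 = 5

5


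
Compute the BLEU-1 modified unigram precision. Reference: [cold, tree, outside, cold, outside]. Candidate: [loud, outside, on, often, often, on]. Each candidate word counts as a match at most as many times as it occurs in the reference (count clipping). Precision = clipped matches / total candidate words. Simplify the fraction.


Reference word counts: {'cold': 2, 'outside': 2, 'tree': 1}
Checking each candidate word (with clipping):
  'loud' -> not in reference -> no match (matches: 0)
  'outside' -> in reference (ref count 2, used 1/2) -> match (matches: 1)
  'on' -> not in reference -> no match (matches: 1)
  'often' -> not in reference -> no match (matches: 1)
  'often' -> not in reference -> no match (matches: 1)
  'on' -> not in reference -> no match (matches: 1)
Clipped matches: 1, Candidate length: 6
Precision = 1/6

1/6


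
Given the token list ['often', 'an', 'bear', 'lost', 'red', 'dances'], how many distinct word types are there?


Listing all tokens and tracking unique types:
  Token 1: 'often' -> NEW (unique so far: 1)
  Token 2: 'an' -> NEW (unique so far: 2)
  Token 3: 'bear' -> NEW (unique so far: 3)
  Token 4: 'lost' -> NEW (unique so far: 4)
  Token 5: 'red' -> NEW (unique so far: 5)
  Token 6: 'dances' -> NEW (unique so far: 6)
Unique types: ('an', 'bear', 'dances', 'lost', 'often', 'red')
Vocabulary size: 6

6


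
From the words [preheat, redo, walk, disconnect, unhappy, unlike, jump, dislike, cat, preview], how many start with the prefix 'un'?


Checking each word for prefix 'un':
  'preheat' -> no (count: 0)
  'redo' -> no (count: 0)
  'walk' -> no (count: 0)
  'disconnect' -> no (count: 0)
  'unhappy' -> YES, starts with 'un' (count: 1)
  'unlike' -> YES, starts with 'un' (count: 2)
  'jump' -> no (count: 2)
  'dislike' -> no (count: 2)
  'cat' -> no (count: 2)
  'preview' -> no (count: 2)
Total with prefix 'un': 2

2


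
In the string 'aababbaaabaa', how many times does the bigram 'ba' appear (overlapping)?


Scanning 'aababbaaabaa' for bigram 'ba':
  Position 0: 'aa' -> no
  Position 1: 'ab' -> no
  Position 2: 'ba' -> MATCH
  Position 3: 'ab' -> no
  Position 4: 'bb' -> no
  Position 5: 'ba' -> MATCH
  Position 6: 'aa' -> no
  Position 7: 'aa' -> no
  Position 8: 'ab' -> no
  Position 9: 'ba' -> MATCH
  Position 10: 'aa' -> no
Total matches: 3

3


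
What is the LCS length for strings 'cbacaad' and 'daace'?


DP table for LCS of 'cbacaad' and 'daace':
       d  a  a  c  e
    0  0  0  0  0  0
  c 0  0  0  0  1  1
  b 0  0  0  0  1  1
  a 0  0  1  1  1  1
  c 0  0  1  1  2  2
  a 0  0  1  2  2  2
  a 0  0  1  2  2  2
  d 0  1  1  2  2  2
LCS: 'ac'
LCS length = 2

2


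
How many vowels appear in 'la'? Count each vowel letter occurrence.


Scanning each character of 'la':
  Position 1: 'l' -> consonant (running count: 0)
  Position 2: 'a' -> vowel (running count: 1)
Total vowels: 1

1


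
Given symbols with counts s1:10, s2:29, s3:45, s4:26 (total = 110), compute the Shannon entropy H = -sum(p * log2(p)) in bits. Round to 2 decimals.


Computing entropy H = -sum(p_i * log2(p_i)):
  s1: p = 10/110 = 0.0909, -p*log2(p) = 0.3145
  s2: p = 29/110 = 0.2636, -p*log2(p) = 0.5071
  s3: p = 45/110 = 0.4091, -p*log2(p) = 0.5275
  s4: p = 26/110 = 0.2364, -p*log2(p) = 0.4919
H = sum of terms = 1.8410
Rounded to 2 decimals: 1.84

1.84


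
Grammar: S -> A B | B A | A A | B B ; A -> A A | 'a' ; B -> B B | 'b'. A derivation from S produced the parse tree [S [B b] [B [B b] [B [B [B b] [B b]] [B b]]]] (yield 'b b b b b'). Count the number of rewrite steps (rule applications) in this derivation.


Every bracketed nonterminal node [X ...] in the tree is produced by exactly one rule application.
Reading the tree off as a leftmost derivation:
  Step 1: S  =>  B B   (applied S -> B B)
  Step 2: B B  =>  b B   (applied B -> b)
  Step 3: b B  =>  b B B   (applied B -> B B)
  Step 4: b B B  =>  b b B   (applied B -> b)
  Step 5: b b B  =>  b b B B   (applied B -> B B)
  Step 6: b b B B  =>  b b B B B   (applied B -> B B)
  Step 7: b b B B B  =>  b b b B B   (applied B -> b)
  Step 8: b b b B B  =>  b b b b B   (applied B -> b)
  Step 9: b b b b B  =>  b b b b b   (applied B -> b)
Final yield: b b b b b
Total rewrite steps: 9

9


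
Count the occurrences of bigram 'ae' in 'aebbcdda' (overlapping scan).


Scanning 'aebbcdda' for bigram 'ae':
  Position 0: 'ae' -> MATCH
  Position 1: 'eb' -> no
  Position 2: 'bb' -> no
  Position 3: 'bc' -> no
  Position 4: 'cd' -> no
  Position 5: 'dd' -> no
  Position 6: 'da' -> no
Total matches: 1

1


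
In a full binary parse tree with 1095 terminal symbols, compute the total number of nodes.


Leaf nodes (terminals): 1095
Internal nodes = n - 1 = 1095 - 1 = 1094
Total = leaves + internal = 1095 + 1094 = 2189

2189


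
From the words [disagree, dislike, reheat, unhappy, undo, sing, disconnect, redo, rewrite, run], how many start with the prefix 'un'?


Checking each word for prefix 'un':
  'disagree' -> no (count: 0)
  'dislike' -> no (count: 0)
  'reheat' -> no (count: 0)
  'unhappy' -> YES, starts with 'un' (count: 1)
  'undo' -> YES, starts with 'un' (count: 2)
  'sing' -> no (count: 2)
  'disconnect' -> no (count: 2)
  'redo' -> no (count: 2)
  'rewrite' -> no (count: 2)
  'run' -> no (count: 2)
Total with prefix 'un': 2

2
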